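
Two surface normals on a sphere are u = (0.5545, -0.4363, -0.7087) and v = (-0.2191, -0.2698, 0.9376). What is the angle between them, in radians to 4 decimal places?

2.3027 rad

u·v = -0.6683; |u| = 1.0000, |v| = 0.9999.
cos θ = (u·v)/(|u||v|) = -0.6683, so θ = 2.3027 rad.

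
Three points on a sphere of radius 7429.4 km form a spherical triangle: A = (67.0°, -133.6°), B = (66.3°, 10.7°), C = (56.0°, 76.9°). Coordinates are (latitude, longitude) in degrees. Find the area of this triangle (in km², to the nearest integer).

12838030 km²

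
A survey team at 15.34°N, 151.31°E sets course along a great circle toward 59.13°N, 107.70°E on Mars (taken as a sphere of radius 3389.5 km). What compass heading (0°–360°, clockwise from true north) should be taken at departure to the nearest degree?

Δλ = -43.610° = -0.7611 rad.
y = sin Δλ · cos φ₂ = (-0.6897)(0.5131) = -0.3539
x = cos φ₁ sin φ₂ − sin φ₁ cos φ₂ cos Δλ = (0.9644)(0.8583) − (0.2645)(0.5131)(0.7241) = 0.7295
θ = atan2(y, x) = -25.88°; adding 360° gives 334°.

334°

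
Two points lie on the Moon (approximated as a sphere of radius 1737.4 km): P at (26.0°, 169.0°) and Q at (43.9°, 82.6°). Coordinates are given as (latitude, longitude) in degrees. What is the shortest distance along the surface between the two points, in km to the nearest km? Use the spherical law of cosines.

2118 km

Let φ₁ = 0.4538 rad, φ₂ = 0.7662 rad, and Δλ = -1.5080 rad.
cos c = sin φ₁ sin φ₂ + cos φ₁ cos φ₂ cos Δλ = (0.4384)(0.6934) + (0.8988)(0.7206)(0.0628) = 0.34463,
so c = arccos(0.34463) = 1.21895 rad.
Distance = R·c = 1737.4 × 1.2189 ≈ 2118 km.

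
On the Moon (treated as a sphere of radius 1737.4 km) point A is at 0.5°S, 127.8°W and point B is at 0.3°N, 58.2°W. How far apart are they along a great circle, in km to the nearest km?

2111 km

With latitudes φ₁ = -0.500°, φ₂ = 0.300° and longitude difference Δλ = 69.600°:
cos c = sin φ₁ sin φ₂ + cos φ₁ cos φ₂ cos Δλ = (-0.0087)(0.0052) + (1.0000)(1.0000)(0.3486) = 0.34851,
so c = arccos(0.34851) = 1.21482 rad.
Distance = R·c = 1737.4 × 1.2148 ≈ 2111 km.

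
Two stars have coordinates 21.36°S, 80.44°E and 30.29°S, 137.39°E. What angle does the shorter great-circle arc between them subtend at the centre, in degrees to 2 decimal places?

51.52°

Let φ₁ = -0.3728 rad, φ₂ = -0.5287 rad, and Δλ = 0.9940 rad.
Haversine: a = sin²(Δφ/2) + cos φ₁ cos φ₂ sin²(Δλ/2) = 0.0061 + (0.9313)(0.8635)(0.2273) = 0.18886.
Central angle c = 2·arcsin(√a) = 0.89915 rad.
So the angular separation is 51.52°.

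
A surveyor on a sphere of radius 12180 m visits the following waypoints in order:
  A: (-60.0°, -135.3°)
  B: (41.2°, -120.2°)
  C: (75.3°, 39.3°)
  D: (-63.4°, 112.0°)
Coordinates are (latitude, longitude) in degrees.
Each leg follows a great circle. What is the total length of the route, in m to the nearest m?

66090 m

Leg A→B: central angle 1.7795 rad, distance 21674.7 m.
Leg B→C: central angle 1.0947 rad, distance 13333.8 m.
Leg C→D: central angle 2.5519 rad, distance 31081.8 m.
Total: 21674.7 + 13333.8 + 31081.8 ≈ 66090 m.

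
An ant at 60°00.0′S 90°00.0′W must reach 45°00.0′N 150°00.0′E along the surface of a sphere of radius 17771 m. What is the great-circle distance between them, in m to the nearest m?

With latitudes φ₁ = -60.000°, φ₂ = 45.000° and longitude difference Δλ = -120.000°:
Haversine: a = sin²(Δφ/2) + cos φ₁ cos φ₂ sin²(Δλ/2) = 0.6294 + (0.5000)(0.7071)(0.7500) = 0.89457.
Central angle c = 2·arcsin(√a) = 2.48022 rad.
Distance = R·c = 17771 × 2.4802 ≈ 44076 m.

44076 m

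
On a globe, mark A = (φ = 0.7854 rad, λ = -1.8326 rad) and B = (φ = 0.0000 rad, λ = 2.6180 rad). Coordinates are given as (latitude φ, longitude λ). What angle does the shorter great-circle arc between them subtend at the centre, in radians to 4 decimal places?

Let φ₁ = 0.7854 rad, φ₂ = 0.0000 rad, and Δλ = -1.8326 rad.
cos c = sin φ₁ sin φ₂ + cos φ₁ cos φ₂ cos Δλ = (0.7071)(0.0000) + (0.7071)(1.0000)(-0.2588) = -0.18301,
so c = arccos(-0.18301) = 1.75484 rad.
So the angular separation is 1.7548 rad.

1.7548 rad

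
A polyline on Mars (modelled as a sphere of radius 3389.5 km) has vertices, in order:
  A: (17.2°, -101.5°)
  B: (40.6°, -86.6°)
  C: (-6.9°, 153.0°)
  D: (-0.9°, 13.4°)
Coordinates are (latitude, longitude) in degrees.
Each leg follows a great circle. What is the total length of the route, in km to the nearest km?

16742 km

Leg A→B: central angle 0.4660 rad, distance 1579.6 km.
Leg B→C: central angle 2.0484 rad, distance 6942.9 km.
Leg C→D: central angle 2.4250 rad, distance 8219.5 km.
Total: 1579.6 + 6942.9 + 8219.5 ≈ 16742 km.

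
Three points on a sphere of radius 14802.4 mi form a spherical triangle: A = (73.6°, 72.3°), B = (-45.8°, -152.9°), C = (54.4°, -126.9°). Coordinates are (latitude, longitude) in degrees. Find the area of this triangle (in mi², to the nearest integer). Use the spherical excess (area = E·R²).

Side lengths (central angles): a = 1.7907, b = 0.8959, c = 2.5436 rad; semiperimeter s = 2.6151.
By l'Huilier's theorem, tan(E/4) = √[tan(s/2) tan((s−a)/2) tan((s−b)/2) tan((s−c)/2)], giving spherical excess E = 1.0159 rad.
Area = E·R² = 1.0159 × (14802.4)² ≈ 222596408 mi².

222596408 mi²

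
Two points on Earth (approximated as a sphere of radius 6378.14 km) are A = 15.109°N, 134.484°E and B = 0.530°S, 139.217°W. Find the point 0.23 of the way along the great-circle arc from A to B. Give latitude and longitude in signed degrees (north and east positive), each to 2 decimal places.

Central angle δ = 1.5109 rad. Interpolating on the sphere with fraction f = 0.23:
P = [sin((1−f)δ)·A + sin(fδ)·B] / sin δ = 0.9198·A + 0.3412·B in Cartesian coordinates,
giving P = (-0.8805, 0.4107, 0.2366), i.e. latitude 13.69°, longitude 154.99°.

13.69°, 154.99°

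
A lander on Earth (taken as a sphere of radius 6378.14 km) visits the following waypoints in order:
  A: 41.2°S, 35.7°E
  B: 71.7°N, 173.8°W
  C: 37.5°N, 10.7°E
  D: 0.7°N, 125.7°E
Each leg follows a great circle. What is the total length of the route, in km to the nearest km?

36300 km

Leg A→B: central angle 2.5517 rad, distance 16275.1 km.
Leg B→C: central angle 1.2349 rad, distance 7876.2 km.
Leg C→D: central angle 1.9048 rad, distance 12149.0 km.
Total: 16275.1 + 7876.2 + 12149.0 ≈ 36300 km.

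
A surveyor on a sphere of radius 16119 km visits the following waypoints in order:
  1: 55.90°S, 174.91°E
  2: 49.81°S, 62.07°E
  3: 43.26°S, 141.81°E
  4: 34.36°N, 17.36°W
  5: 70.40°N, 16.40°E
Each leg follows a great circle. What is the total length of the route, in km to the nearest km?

Leg 1→2: central angle 1.0563 rad, distance 17025.9 km.
Leg 2→3: central angle 0.9182 rad, distance 14801.1 km.
Leg 3→4: central angle 2.8198 rad, distance 45452.2 km.
Leg 4→5: central angle 0.7045 rad, distance 11356.5 km.
Total: 17025.9 + 14801.1 + 45452.2 + 11356.5 ≈ 88636 km.

88636 km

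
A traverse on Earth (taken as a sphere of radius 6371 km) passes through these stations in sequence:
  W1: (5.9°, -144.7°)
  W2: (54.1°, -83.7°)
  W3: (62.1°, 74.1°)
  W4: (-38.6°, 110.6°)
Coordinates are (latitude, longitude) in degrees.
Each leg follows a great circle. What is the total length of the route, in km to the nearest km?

Leg W1→W2: central angle 1.1960 rad, distance 7620.0 km.
Leg W2→W3: central angle 1.0907 rad, distance 6949.0 km.
Leg W3→W4: central angle 1.8311 rad, distance 11666.1 km.
Total: 7620.0 + 6949.0 + 11666.1 ≈ 26235 km.

26235 km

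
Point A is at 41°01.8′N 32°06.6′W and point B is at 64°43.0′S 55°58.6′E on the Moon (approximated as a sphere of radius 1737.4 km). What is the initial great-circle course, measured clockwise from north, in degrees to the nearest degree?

Δλ = 88.087° = 1.5374 rad.
y = sin Δλ · cos φ₂ = (0.9994)(0.4271) = 0.4269
x = cos φ₁ sin φ₂ − sin φ₁ cos φ₂ cos Δλ = (0.7544)(-0.9042) − (0.6565)(0.4271)(0.0334) = -0.6915
θ = atan2(y, x) = 148.31°, so the bearing is 148°.

148°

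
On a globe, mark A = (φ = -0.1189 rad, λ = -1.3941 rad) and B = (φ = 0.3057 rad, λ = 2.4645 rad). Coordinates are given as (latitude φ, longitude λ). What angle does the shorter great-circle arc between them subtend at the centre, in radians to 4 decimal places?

Let φ₁ = -0.1189 rad, φ₂ = 0.3057 rad, and Δλ = -2.4246 rad.
Haversine: a = sin²(Δφ/2) + cos φ₁ cos φ₂ sin²(Δλ/2) = 0.0444 + (0.9929)(0.9536)(0.8769) = 0.87473.
Central angle c = 2·arcsin(√a) = 2.41803 rad.
So the angular separation is 2.4180 rad.

2.4180 rad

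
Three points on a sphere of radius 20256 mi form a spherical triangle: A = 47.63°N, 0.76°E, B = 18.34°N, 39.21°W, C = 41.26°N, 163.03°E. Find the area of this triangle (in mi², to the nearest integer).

317389063 mi²

Side lengths (central angles): a = 2.0409, b = 1.5661, c = 0.7631 rad; semiperimeter s = 2.1850.
By l'Huilier's theorem, tan(E/4) = √[tan(s/2) tan((s−a)/2) tan((s−b)/2) tan((s−c)/2)], giving spherical excess E = 0.7735 rad.
Area = E·R² = 0.7735 × (20256)² ≈ 317389063 mi².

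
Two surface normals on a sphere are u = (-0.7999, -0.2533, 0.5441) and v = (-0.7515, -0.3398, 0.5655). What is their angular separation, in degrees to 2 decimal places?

5.81°

u·v = 0.9949; |u| = 1.0000, |v| = 1.0000.
cos θ = (u·v)/(|u||v|) = 0.9949, so θ = 5.81°.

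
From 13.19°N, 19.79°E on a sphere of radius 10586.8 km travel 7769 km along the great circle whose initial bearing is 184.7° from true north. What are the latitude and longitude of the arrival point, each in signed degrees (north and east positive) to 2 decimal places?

-28.71°, 16.20°

Angular distance δ = d/R = 7769/10586.8 = 0.73384 rad; initial bearing θ = 3.2236 rad.
sin φ₂ = sin φ₁ cos δ + cos φ₁ sin δ cos θ = (0.2282)(0.7426) + (0.9736)(0.6697)(-0.9966) = -0.4804, so φ₂ = -28.71°.
Δλ = atan2(sin θ sin δ cos φ₁, cos δ − sin φ₁ sin φ₂) = atan2(-0.0534, 0.8522) = -3.587°.
λ₂ = 19.790° − 3.587° = 16.20°.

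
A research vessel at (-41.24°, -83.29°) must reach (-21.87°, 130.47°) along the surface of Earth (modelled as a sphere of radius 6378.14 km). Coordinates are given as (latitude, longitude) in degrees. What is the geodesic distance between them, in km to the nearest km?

12195 km

In radians: φ₁ = -0.7198, φ₂ = -0.3817, Δλ = -146.240° = -2.5524 rad.
cos c = sin φ₁ sin φ₂ + cos φ₁ cos φ₂ cos Δλ = (-0.6592)(-0.3725) + (0.7520)(0.9280)(-0.8314) = -0.33460,
so c = arccos(-0.33460) = 1.91198 rad.
Distance = R·c = 6378.14 × 1.9120 ≈ 12195 km.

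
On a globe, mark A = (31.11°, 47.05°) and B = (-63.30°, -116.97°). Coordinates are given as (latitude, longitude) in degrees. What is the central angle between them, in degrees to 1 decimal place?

146.2°

With latitudes φ₁ = 31.110°, φ₂ = -63.300° and longitude difference Δλ = -164.020°:
cos c = sin φ₁ sin φ₂ + cos φ₁ cos φ₂ cos Δλ = (0.5167)(-0.8934) + (0.8562)(0.4493)(-0.9614) = -0.83142,
so c = arccos(-0.83142) = 2.55246 rad.
So the angular separation is 146.2°.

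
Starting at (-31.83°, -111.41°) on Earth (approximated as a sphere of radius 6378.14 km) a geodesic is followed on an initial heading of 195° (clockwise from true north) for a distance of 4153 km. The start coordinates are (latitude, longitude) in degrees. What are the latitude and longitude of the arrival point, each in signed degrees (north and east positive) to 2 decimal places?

Angular distance δ = d/R = 4153/6378.14 = 0.65113 rad; initial bearing θ = 3.4034 rad.
sin φ₂ = sin φ₁ cos δ + cos φ₁ sin δ cos θ = (-0.5274)(0.7954) + (0.8496)(0.6061)(-0.9659) = -0.9169, so φ₂ = -66.48°.
Δλ = atan2(sin θ sin δ cos φ₁, cos δ − sin φ₁ sin φ₂) = atan2(-0.1333, 0.3118) = -23.142°.
λ₂ = -111.410° − 23.142° = -134.55°.

-66.48°, -134.55°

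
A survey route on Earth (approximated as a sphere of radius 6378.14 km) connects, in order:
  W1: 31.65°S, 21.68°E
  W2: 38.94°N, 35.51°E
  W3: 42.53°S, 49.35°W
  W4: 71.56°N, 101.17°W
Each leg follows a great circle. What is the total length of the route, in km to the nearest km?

Leg W1→W2: central angle 1.2523 rad, distance 7987.4 km.
Leg W2→W3: central angle 1.9536 rad, distance 12460.2 km.
Leg W3→W4: central angle 2.0911 rad, distance 13337.6 km.
Total: 7987.4 + 12460.2 + 13337.6 ≈ 33785 km.

33785 km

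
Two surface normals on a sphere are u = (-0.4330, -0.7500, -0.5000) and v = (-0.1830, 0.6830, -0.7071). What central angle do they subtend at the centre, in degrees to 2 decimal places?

u·v = -0.0795; |u| = 1.0000, |v| = 1.0000.
cos θ = (u·v)/(|u||v|) = -0.0795, so θ = 94.56°.

94.56°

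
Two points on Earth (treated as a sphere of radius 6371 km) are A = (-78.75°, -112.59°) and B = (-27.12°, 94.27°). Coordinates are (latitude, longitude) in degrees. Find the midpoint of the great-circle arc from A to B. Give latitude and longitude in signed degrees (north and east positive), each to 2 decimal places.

-63.34°, 101.29°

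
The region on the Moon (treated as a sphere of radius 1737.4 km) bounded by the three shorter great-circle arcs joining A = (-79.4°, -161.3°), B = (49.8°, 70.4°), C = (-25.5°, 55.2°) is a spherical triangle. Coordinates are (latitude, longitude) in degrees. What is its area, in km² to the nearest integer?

Side lengths (central angles): a = 1.3352, b = 1.2769, c = 2.5398 rad; semiperimeter s = 2.5760.
By l'Huilier's theorem, tan(E/4) = √[tan(s/2) tan((s−a)/2) tan((s−b)/2) tan((s−c)/2)], giving spherical excess E = 0.7267 rad.
Area = E·R² = 0.7267 × (1737.4)² ≈ 2193649 km².

2193649 km²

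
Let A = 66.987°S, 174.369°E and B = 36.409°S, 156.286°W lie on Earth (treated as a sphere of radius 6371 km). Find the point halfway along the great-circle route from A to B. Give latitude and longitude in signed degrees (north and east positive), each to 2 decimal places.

The central angle between A and B is δ = 0.6084 rad.
With f = 0.5, the slerp weights are sin((1−f)δ)/sin δ = 0.5241 and sin(fδ)/sin δ = 0.5241.
Weighted sum of the unit vectors: (0.5241)·(-0.3891,0.0384,-0.9204) + (0.5241)·(-0.7368,-0.3237,-0.5935) = (-0.5900, -0.1495, -0.7934).
Converting back: φ = atan2(z, √(x²+y²)) = -52.51°, λ = atan2(y, x) = -165.78°.

-52.51°, -165.78°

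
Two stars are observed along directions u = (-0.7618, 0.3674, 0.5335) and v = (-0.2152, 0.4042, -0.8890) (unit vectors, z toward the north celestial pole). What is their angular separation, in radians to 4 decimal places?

1.7334 rad

u·v = -0.1618; |u| = 1.0000, |v| = 1.0000.
cos θ = (u·v)/(|u||v|) = -0.1618, so θ = 1.7334 rad.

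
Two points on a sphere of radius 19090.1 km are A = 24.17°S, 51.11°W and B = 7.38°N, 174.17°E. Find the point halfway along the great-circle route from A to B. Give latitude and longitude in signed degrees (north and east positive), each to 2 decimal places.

-20.88°, -124.18°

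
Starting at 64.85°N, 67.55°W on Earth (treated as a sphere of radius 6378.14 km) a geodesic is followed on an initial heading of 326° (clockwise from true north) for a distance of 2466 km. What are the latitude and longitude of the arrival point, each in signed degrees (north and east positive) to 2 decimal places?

Angular distance δ = d/R = 2466/6378.14 = 0.38663 rad; initial bearing θ = 5.6898 rad.
sin φ₂ = sin φ₁ cos δ + cos φ₁ sin δ cos θ = (0.9052)(0.9262) + (0.4250)(0.3771)(0.8290) = 0.9712, so φ₂ = 76.22°.
Δλ = atan2(sin θ sin δ cos φ₁, cos δ − sin φ₁ sin φ₂) = atan2(-0.0896, 0.0470) = -62.312°.
λ₂ = -67.550° − 62.312° = -129.86°.

76.22°, -129.86°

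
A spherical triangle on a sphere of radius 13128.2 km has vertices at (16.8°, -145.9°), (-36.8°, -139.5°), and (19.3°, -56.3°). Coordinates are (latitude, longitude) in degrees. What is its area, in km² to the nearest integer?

159009969 km²

Side lengths (central angles): a = 1.6795, b = 1.4688, c = 0.9414 rad; semiperimeter s = 2.0449.
By l'Huilier's theorem, tan(E/4) = √[tan(s/2) tan((s−a)/2) tan((s−b)/2) tan((s−c)/2)], giving spherical excess E = 0.9226 rad.
Area = E·R² = 0.9226 × (13128.2)² ≈ 159009969 km².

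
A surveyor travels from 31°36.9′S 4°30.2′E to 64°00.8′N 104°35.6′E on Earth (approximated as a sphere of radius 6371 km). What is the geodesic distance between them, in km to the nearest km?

With latitudes φ₁ = -31.615°, φ₂ = 64.013° and longitude difference Δλ = 100.090°:
cos c = sin φ₁ sin φ₂ + cos φ₁ cos φ₂ cos Δλ = (-0.5242)(0.8989) + (0.8516)(0.4382)(-0.1752) = -0.53658,
so c = arccos(-0.53658) = 2.13718 rad.
Distance = R·c = 6371 × 2.1372 ≈ 13616 km.

13616 km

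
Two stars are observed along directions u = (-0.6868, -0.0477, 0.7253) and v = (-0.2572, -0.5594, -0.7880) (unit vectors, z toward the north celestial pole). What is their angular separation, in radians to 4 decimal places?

1.9479 rad

u·v = -0.3682; |u| = 1.0000, |v| = 1.0000.
cos θ = (u·v)/(|u||v|) = -0.3682, so θ = 1.9479 rad.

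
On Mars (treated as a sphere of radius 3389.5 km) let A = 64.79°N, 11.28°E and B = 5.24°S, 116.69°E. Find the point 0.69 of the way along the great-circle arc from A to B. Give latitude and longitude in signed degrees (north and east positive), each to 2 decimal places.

Central angle δ = 1.7674 rad. Interpolating on the sphere with fraction f = 0.69:
P = [sin((1−f)δ)·A + sin(fδ)·B] / sin δ = 0.5311·A + 0.9574·B in Cartesian coordinates,
giving P = (-0.2064, 0.8960, 0.3931), i.e. latitude 23.15°, longitude 102.97°.

23.15°, 102.97°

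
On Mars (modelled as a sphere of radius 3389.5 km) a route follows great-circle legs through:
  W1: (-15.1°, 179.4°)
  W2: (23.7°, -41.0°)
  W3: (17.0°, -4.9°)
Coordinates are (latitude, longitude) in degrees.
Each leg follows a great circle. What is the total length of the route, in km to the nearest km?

10381 km

Leg W1→W2: central angle 2.4622 rad, distance 8345.6 km.
Leg W2→W3: central angle 0.6005 rad, distance 2035.5 km.
Total: 8345.6 + 2035.5 ≈ 10381 km.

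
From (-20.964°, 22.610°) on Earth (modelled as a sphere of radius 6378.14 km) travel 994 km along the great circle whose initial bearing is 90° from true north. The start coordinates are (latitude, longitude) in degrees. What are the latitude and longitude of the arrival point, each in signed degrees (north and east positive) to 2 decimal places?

Angular distance δ = d/R = 994/6378.14 = 0.15584 rad; initial bearing θ = 1.5708 rad.
sin φ₂ = sin φ₁ cos δ + cos φ₁ sin δ cos θ = (-0.3578)(0.9879) + (0.9338)(0.1552)(0.0000) = -0.3534, so φ₂ = -20.70°.
Δλ = atan2(sin θ sin δ cos φ₁, cos δ − sin φ₁ sin φ₂) = atan2(0.1449, 0.8614) = 9.551°.
λ₂ = 22.610° + 9.551° = 32.16°.

-20.70°, 32.16°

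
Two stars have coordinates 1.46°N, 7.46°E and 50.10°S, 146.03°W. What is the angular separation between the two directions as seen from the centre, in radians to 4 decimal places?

2.2060 rad

Let φ₁ = 0.0255 rad, φ₂ = -0.8744 rad, and Δλ = -2.6789 rad.
Haversine: a = sin²(Δφ/2) + cos φ₁ cos φ₂ sin²(Δλ/2) = 0.1892 + (0.9997)(0.6414)(0.9474) = 0.79668.
Central angle c = 2·arcsin(√a) = 2.20603 rad.
So the angular separation is 2.2060 rad.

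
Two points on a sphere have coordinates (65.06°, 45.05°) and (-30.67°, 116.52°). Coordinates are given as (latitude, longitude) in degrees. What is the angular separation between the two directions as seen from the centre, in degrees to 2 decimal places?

110.32°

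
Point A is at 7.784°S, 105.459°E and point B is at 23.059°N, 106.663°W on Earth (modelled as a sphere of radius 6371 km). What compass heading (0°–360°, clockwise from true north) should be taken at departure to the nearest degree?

60°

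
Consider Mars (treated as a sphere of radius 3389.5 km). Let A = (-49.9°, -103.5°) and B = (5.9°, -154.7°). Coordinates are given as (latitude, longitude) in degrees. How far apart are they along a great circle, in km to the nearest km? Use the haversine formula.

4210 km

Let φ₁ = -0.8709 rad, φ₂ = 0.1030 rad, and Δλ = -0.8936 rad.
Haversine: a = sin²(Δφ/2) + cos φ₁ cos φ₂ sin²(Δλ/2) = 0.2190 + (0.6441)(0.9947)(0.1867) = 0.33858.
Central angle c = 2·arcsin(√a) = 1.24206 rad.
Distance = R·c = 3389.5 × 1.2421 ≈ 4210 km.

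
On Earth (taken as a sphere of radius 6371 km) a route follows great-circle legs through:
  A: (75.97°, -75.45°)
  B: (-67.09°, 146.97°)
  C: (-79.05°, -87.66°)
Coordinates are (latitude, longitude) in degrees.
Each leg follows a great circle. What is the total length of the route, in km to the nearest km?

Leg A→B: central angle 2.8699 rad, distance 18283.9 km.
Leg B→C: central angle 0.5325 rad, distance 3392.5 km.
Total: 18283.9 + 3392.5 ≈ 21676 km.

21676 km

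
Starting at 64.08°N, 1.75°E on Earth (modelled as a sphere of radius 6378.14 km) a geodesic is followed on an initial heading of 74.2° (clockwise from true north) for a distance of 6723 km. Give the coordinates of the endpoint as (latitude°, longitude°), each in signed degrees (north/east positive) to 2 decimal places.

Angular distance δ = d/R = 6723/6378.14 = 1.05407 rad; initial bearing θ = 1.2950 rad.
sin φ₂ = sin φ₁ cos δ + cos φ₁ sin δ cos θ = (0.8994)(0.4940) + (0.4371)(0.8694)(0.2723) = 0.5478, so φ₂ = 33.22°.
Δλ = atan2(sin θ sin δ cos φ₁, cos δ − sin φ₁ sin φ₂) = atan2(0.3657, 0.0013) = 89.792°.
λ₂ = 1.750° + 89.792° = 91.54°.

33.22°, 91.54°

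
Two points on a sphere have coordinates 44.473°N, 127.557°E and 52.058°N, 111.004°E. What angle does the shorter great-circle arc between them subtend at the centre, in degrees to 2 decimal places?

In radians: φ₁ = 0.7762, φ₂ = 0.9086, Δλ = -16.553° = -0.2889 rad.
Haversine: a = sin²(Δφ/2) + cos φ₁ cos φ₂ sin²(Δλ/2) = 0.0044 + (0.7136)(0.6149)(0.0207) = 0.01347.
Central angle c = 2·arcsin(√a) = 0.23262 rad.
So the angular separation is 13.33°.

13.33°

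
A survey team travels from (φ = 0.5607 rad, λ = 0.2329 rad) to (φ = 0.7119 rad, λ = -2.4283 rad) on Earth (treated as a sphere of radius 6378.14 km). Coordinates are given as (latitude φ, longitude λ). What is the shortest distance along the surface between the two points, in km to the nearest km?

In radians: φ₁ = 0.5607, φ₂ = 0.7119, Δλ = -152.476° = -2.6612 rad.
Haversine: a = sin²(Δφ/2) + cos φ₁ cos φ₂ sin²(Δλ/2) = 0.0057 + (0.8469)(0.7571)(0.9434) = 0.61061.
Central angle c = 2·arcsin(√a) = 1.79386 rad.
Distance = R·c = 6378.14 × 1.7939 ≈ 11442 km.

11442 km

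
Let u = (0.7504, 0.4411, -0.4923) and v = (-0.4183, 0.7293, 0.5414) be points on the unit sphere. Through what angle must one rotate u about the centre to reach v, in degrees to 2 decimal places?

104.99°

u·v = -0.2587; |u| = 1.0000, |v| = 1.0000.
cos θ = (u·v)/(|u||v|) = -0.2587, so θ = 104.99°.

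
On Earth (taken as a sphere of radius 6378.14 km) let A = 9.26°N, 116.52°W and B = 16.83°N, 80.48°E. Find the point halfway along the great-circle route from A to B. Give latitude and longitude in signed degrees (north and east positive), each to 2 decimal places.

57.33°, 167.84°

The central angle between A and B is δ = 2.5999 rad.
With f = 0.5, the slerp weights are sin((1−f)δ)/sin δ = 1.8688 and sin(fδ)/sin δ = 1.8688.
Weighted sum of the unit vectors: (1.8688)·(-0.4407,-0.8831,0.1609) + (1.8688)·(0.1583,0.9440,0.2895) = (-0.5277, 0.1137, 0.8418).
Converting back: φ = atan2(z, √(x²+y²)) = 57.33°, λ = atan2(y, x) = 167.84°.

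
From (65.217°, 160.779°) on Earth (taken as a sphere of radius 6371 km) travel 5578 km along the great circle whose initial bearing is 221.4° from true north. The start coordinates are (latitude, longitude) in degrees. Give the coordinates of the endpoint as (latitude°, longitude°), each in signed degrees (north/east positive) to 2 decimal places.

19.89°, 128.09°

Angular distance δ = d/R = 5578/6371 = 0.87553 rad; initial bearing θ = 3.8642 rad.
sin φ₂ = sin φ₁ cos δ + cos φ₁ sin δ cos θ = (0.9079)(0.6406) + (0.4192)(0.7679)(-0.7501) = 0.3401, so φ₂ = 19.89°.
Δλ = atan2(sin θ sin δ cos φ₁, cos δ − sin φ₁ sin φ₂) = atan2(-0.2129, 0.3318) = -32.684°.
λ₂ = 160.779° − 32.684° = 128.09°.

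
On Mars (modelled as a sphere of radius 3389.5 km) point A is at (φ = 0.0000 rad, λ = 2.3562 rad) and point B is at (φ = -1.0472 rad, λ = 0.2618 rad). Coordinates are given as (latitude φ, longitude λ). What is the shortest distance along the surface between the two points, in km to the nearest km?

In radians: φ₁ = 0.0000, φ₂ = -1.0472, Δλ = -120.000° = -2.0944 rad.
cos c = sin φ₁ sin φ₂ + cos φ₁ cos φ₂ cos Δλ = (0.0000)(-0.8660) + (1.0000)(0.5000)(-0.5000) = -0.25000,
so c = arccos(-0.25000) = 1.82348 rad.
Distance = R·c = 3389.5 × 1.8235 ≈ 6181 km.

6181 km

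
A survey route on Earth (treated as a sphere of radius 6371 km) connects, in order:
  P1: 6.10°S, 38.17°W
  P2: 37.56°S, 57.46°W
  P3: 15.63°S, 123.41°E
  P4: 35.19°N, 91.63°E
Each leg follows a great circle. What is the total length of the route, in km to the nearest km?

24676 km

Leg P1→P2: central angle 0.6288 rad, distance 4005.9 km.
Leg P2→P3: central angle 2.2131 rad, distance 14099.9 km.
Leg P3→P4: central angle 1.0312 rad, distance 6570.0 km.
Total: 4005.9 + 14099.9 + 6570.0 ≈ 24676 km.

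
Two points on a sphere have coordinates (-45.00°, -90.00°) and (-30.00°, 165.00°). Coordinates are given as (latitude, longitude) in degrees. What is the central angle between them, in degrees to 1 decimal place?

In radians: φ₁ = -0.7854, φ₂ = -0.5236, Δλ = -105.000° = -1.8326 rad.
Haversine: a = sin²(Δφ/2) + cos φ₁ cos φ₂ sin²(Δλ/2) = 0.0170 + (0.7071)(0.8660)(0.6294) = 0.40247.
Central angle c = 2·arcsin(√a) = 1.37448 rad.
So the angular separation is 78.8°.

78.8°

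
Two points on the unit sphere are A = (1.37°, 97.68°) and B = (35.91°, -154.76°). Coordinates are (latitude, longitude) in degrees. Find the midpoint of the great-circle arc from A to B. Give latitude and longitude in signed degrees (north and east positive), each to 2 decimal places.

29.47°, 143.31°

Central angle δ = 1.8032 rad. Interpolating on the sphere with fraction f = 0.5:
P = [sin((1−f)δ)·A + sin(fδ)·B] / sin δ = 0.8060·A + 0.8060·B in Cartesian coordinates,
giving P = (-0.6981, 0.5202, 0.4920), i.e. latitude 29.47°, longitude 143.31°.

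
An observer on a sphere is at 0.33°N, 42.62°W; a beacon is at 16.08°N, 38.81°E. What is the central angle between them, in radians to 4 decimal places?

1.4255 rad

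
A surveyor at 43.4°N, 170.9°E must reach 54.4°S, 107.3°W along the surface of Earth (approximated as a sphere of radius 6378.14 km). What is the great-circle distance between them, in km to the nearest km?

13346 km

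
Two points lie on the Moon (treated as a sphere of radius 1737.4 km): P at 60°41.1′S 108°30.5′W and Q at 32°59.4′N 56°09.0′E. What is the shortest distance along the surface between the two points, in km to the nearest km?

4565 km

Let φ₁ = -1.0592 rad, φ₂ = 0.5758 rad, and Δλ = 2.8738 rad.
Haversine: a = sin²(Δφ/2) + cos φ₁ cos φ₂ sin²(Δλ/2) = 0.5320 + (0.4896)(0.8388)(0.9822) = 0.93540.
Central angle c = 2·arcsin(√a) = 2.62762 rad.
Distance = R·c = 1737.4 × 2.6276 ≈ 4565 km.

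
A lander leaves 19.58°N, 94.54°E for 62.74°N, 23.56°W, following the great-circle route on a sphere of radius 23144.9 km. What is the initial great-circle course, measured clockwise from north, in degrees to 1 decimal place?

Δλ = -118.100° = -2.0612 rad.
y = sin Δλ · cos φ₂ = (-0.8821)(0.4580) = -0.4040
x = cos φ₁ sin φ₂ − sin φ₁ cos φ₂ cos Δλ = (0.9422)(0.8889) − (0.3351)(0.4580)(-0.4710) = 0.9098
θ = atan2(y, x) = -23.95°; adding 360° gives 336.1°.

336.1°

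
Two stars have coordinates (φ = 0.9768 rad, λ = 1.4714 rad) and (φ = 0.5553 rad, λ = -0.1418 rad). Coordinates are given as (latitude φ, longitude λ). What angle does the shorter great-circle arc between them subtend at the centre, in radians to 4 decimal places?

1.1409 rad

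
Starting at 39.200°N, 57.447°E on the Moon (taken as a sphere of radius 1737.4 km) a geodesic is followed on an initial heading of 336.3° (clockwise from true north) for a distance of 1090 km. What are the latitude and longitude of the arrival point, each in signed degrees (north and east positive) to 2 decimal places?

Angular distance δ = d/R = 1090/1737.4 = 0.62737 rad; initial bearing θ = 5.8695 rad.
sin φ₂ = sin φ₁ cos δ + cos φ₁ sin δ cos θ = (0.6320)(0.8096) + (0.7749)(0.5870)(0.9157) = 0.9282, so φ₂ = 68.16°.
Δλ = atan2(sin θ sin δ cos φ₁, cos δ − sin φ₁ sin φ₂) = atan2(-0.1828, 0.2229) = -39.361°.
λ₂ = 57.447° − 39.361° = 18.09°.

68.16°, 18.09°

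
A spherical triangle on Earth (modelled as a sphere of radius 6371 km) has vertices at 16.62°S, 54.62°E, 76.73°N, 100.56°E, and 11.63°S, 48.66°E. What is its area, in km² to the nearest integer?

Side lengths (central angles): a = 1.6283, b = 0.1332, c = 1.6966 rad; semiperimeter s = 1.7291.
By l'Huilier's theorem, tan(E/4) = √[tan(s/2) tan((s−a)/2) tan((s−b)/2) tan((s−c)/2)], giving spherical excess E = 0.1255 rad.
Area = E·R² = 0.1255 × (6371)² ≈ 5092990 km².

5092990 km²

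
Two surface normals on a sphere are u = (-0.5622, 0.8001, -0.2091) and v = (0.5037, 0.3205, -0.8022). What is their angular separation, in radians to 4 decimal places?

u·v = 0.1410; |u| = 1.0000, |v| = 1.0000.
cos θ = (u·v)/(|u||v|) = 0.1410, so θ = 1.4293 rad.

1.4293 rad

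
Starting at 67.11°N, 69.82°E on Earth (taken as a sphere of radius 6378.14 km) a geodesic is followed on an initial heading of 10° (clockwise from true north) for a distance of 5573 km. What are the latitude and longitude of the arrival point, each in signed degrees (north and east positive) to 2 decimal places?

Angular distance δ = d/R = 5573/6378.14 = 0.87377 rad; initial bearing θ = 0.1745 rad.
sin φ₂ = sin φ₁ cos δ + cos φ₁ sin δ cos θ = (0.9213)(0.6419) + (0.3890)(0.7668)(0.9848) = 0.8851, so φ₂ = 62.26°.
Δλ = atan2(sin θ sin δ cos φ₁, cos δ − sin φ₁ sin φ₂) = atan2(0.0518, -0.1735) = 163.376°.
λ₂ = 69.820° + 163.376° = 233.20° → -126.80° after wrapping to (−180°, 180°].

62.26°, -126.80°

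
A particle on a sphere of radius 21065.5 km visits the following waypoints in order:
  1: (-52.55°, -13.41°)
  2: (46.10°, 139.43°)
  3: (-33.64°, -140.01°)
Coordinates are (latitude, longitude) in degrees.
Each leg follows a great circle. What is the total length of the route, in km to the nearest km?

Leg 1→2: central angle 2.8151 rad, distance 59301.9 km.
Leg 2→3: central angle 1.8802 rad, distance 39607.2 km.
Total: 59301.9 + 39607.2 ≈ 98909 km.

98909 km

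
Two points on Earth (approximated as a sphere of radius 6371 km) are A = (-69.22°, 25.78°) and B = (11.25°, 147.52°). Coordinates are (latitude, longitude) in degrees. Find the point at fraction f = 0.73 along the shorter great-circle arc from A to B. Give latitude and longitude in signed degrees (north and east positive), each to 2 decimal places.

-17.24°, 137.72°

Central angle δ = 1.9449 rad. Interpolating on the sphere with fraction f = 0.73:
P = [sin((1−f)δ)·A + sin(fδ)·B] / sin δ = 0.5386·A + 1.0621·B in Cartesian coordinates,
giving P = (-0.7067, 0.6425, -0.2963), i.e. latitude -17.24°, longitude 137.72°.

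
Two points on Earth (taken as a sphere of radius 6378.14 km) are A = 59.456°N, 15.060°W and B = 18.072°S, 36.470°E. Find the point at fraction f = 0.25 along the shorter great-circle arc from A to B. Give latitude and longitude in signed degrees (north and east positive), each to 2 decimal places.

Central angle δ = 1.5374 rad. Interpolating on the sphere with fraction f = 0.25:
P = [sin((1−f)δ)·A + sin(fδ)·B] / sin δ = 0.9145·A + 0.3752·B in Cartesian coordinates,
giving P = (0.7356, 0.0912, 0.6712), i.e. latitude 42.16°, longitude 7.07°.

42.16°, 7.07°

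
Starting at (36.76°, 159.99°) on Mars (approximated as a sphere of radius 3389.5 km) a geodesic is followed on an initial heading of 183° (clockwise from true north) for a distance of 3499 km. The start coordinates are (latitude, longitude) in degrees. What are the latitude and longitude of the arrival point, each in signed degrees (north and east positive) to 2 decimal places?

Angular distance δ = d/R = 3499/3389.5 = 1.03231 rad; initial bearing θ = 3.1940 rad.
sin φ₂ = sin φ₁ cos δ + cos φ₁ sin δ cos θ = (0.5985)(0.5128) + (0.8011)(0.8585)(-0.9986) = -0.3799, so φ₂ = -22.33°.
Δλ = atan2(sin θ sin δ cos φ₁, cos δ − sin φ₁ sin φ₂) = atan2(-0.0360, 0.7402) = -2.784°.
λ₂ = 159.990° − 2.784° = 157.21°.

-22.33°, 157.21°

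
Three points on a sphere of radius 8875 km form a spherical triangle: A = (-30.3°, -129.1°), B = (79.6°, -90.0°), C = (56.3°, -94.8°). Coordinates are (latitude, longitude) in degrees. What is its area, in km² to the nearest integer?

Side lengths (central angles): a = 0.4075, b = 1.5948, c = 1.9555 rad; semiperimeter s = 1.9789.
By l'Huilier's theorem, tan(E/4) = √[tan(s/2) tan((s−a)/2) tan((s−b)/2) tan((s−c)/2)], giving spherical excess E = 0.2353 rad.
Area = E·R² = 0.2353 × (8875)² ≈ 18533391 km².

18533391 km²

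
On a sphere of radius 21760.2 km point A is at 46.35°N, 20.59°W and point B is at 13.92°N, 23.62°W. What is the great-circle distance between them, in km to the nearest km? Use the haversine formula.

With latitudes φ₁ = 46.350°, φ₂ = 13.920° and longitude difference Δλ = -3.030°:
Haversine: a = sin²(Δφ/2) + cos φ₁ cos φ₂ sin²(Δλ/2) = 0.0780 + (0.6903)(0.9706)(0.0007) = 0.07844.
Central angle c = 2·arcsin(√a) = 0.56775 rad.
Distance = R·c = 21760.2 × 0.5678 ≈ 12354 km.

12354 km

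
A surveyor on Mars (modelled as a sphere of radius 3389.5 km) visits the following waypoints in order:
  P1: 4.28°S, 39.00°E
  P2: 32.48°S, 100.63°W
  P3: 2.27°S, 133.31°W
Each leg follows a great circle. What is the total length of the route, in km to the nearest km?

10056 km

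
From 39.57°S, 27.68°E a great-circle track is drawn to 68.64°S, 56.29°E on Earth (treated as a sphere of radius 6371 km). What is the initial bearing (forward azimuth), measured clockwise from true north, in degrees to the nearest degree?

With φ₁ = -0.6906, φ₂ = -1.1980, Δλ = 0.4993 rad, the forward-azimuth formula gives
θ = atan2( sin Δλ cos φ₂ , cos φ₁ sin φ₂ − sin φ₁ cos φ₂ cos Δλ ) = atan2(0.1744, -0.5142) = 161.26°.
So the initial bearing is 161°.

161°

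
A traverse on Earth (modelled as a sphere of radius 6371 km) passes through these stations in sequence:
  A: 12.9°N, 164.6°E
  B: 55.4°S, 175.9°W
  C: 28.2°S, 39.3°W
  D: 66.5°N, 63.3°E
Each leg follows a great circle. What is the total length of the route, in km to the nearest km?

Leg A→B: central angle 1.2260 rad, distance 7810.9 km.
Leg B→C: central angle 1.5454 rad, distance 9845.9 km.
Leg C→D: central angle 2.1060 rad, distance 13417.3 km.
Total: 7810.9 + 9845.9 + 13417.3 ≈ 31074 km.

31074 km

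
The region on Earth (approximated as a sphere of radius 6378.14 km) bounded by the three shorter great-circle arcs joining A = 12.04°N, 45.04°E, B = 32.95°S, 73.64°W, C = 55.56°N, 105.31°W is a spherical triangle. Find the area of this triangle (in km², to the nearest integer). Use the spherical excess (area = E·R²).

Side lengths (central angles): a = 1.6155, b = 1.8846, c = 2.1029 rad; semiperimeter s = 2.8015.
By l'Huilier's theorem, tan(E/4) = √[tan(s/2) tan((s−a)/2) tan((s−b)/2) tan((s−c)/2)], giving spherical excess E = 2.7943 rad.
Area = E·R² = 2.7943 × (6378.14)² ≈ 113675671 km².

113675671 km²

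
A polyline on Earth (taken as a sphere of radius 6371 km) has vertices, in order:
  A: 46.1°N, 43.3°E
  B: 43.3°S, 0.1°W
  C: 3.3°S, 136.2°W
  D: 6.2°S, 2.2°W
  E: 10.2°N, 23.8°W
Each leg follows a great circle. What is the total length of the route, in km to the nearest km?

Leg A→B: central angle 1.6987 rad, distance 10822.1 km.
Leg B→C: central angle 2.0761 rad, distance 13226.7 km.
Leg C→D: central angle 2.3230 rad, distance 14799.7 km.
Leg D→E: central angle 0.4721 rad, distance 3007.9 km.
Total: 10822.1 + 13226.7 + 14799.7 + 3007.9 ≈ 41856 km.

41856 km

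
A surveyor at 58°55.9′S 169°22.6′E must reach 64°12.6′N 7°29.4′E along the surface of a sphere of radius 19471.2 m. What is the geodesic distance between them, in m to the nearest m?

In radians: φ₁ = -1.0286, φ₂ = 1.1207, Δλ = -161.887° = -2.8255 rad.
cos c = sin φ₁ sin φ₂ + cos φ₁ cos φ₂ cos Δλ = (-0.8566)(0.9004) + (0.5161)(0.4351)(-0.9504) = -0.98463,
so c = arccos(-0.98463) = 2.96606 rad.
Distance = R·c = 19471.2 × 2.9661 ≈ 57753 m.

57753 m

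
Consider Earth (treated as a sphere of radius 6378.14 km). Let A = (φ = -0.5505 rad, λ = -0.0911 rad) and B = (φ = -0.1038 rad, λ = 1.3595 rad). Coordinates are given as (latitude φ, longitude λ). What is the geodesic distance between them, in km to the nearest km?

With latitudes φ₁ = -31.541°, φ₂ = -5.947° and longitude difference Δλ = 83.113°:
Haversine: a = sin²(Δφ/2) + cos φ₁ cos φ₂ sin²(Δλ/2) = 0.0491 + (0.8523)(0.9946)(0.4400) = 0.42208.
Central angle c = 2·arcsin(√a) = 1.41431 rad.
Distance = R·c = 6378.14 × 1.4143 ≈ 9021 km.

9021 km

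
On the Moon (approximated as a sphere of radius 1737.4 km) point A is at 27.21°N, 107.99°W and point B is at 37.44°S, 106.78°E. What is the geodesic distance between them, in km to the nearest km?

In radians: φ₁ = 0.4749, φ₂ = -0.6535, Δλ = -145.230° = -2.5347 rad.
cos c = sin φ₁ sin φ₂ + cos φ₁ cos φ₂ cos Δλ = (0.4573)(-0.6079) + (0.8893)(0.7940)(-0.8214) = -0.85802,
so c = arccos(-0.85802) = 2.60220 rad.
Distance = R·c = 1737.4 × 2.6022 ≈ 4521 km.

4521 km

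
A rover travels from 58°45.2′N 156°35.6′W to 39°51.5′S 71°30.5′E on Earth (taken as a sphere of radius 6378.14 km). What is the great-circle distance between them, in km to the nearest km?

16083 km

With latitudes φ₁ = 58.753°, φ₂ = -39.858° and longitude difference Δλ = -131.898°:
cos c = sin φ₁ sin φ₂ + cos φ₁ cos φ₂ cos Δλ = (0.8549)(-0.6409) + (0.5187)(0.7676)(-0.6678) = -0.81384,
so c = arccos(-0.81384) = 2.52153 rad.
Distance = R·c = 6378.14 × 2.5215 ≈ 16083 km.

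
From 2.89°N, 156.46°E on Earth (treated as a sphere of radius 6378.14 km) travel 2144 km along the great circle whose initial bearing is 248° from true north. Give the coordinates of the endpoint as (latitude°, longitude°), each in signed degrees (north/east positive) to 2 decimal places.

-4.35°, 138.60°

Angular distance δ = d/R = 2144/6378.14 = 0.33615 rad; initial bearing θ = 4.3284 rad.
sin φ₂ = sin φ₁ cos δ + cos φ₁ sin δ cos θ = (0.0504)(0.9440) + (0.9987)(0.3299)(-0.3746) = -0.0758, so φ₂ = -4.35°.
Δλ = atan2(sin θ sin δ cos φ₁, cos δ − sin φ₁ sin φ₂) = atan2(-0.3054, 0.9479) = -17.862°.
λ₂ = 156.460° − 17.862° = 138.60°.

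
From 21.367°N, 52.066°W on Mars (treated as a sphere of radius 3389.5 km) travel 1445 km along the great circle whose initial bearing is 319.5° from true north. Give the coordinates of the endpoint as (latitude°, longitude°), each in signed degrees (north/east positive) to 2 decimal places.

38.65°, -72.18°

Angular distance δ = d/R = 1445/3389.5 = 0.42632 rad; initial bearing θ = 5.5763 rad.
sin φ₂ = sin φ₁ cos δ + cos φ₁ sin δ cos θ = (0.3643)(0.9105) + (0.9313)(0.4135)(0.7604) = 0.6246, so φ₂ = 38.65°.
Δλ = atan2(sin θ sin δ cos φ₁, cos δ − sin φ₁ sin φ₂) = atan2(-0.2501, 0.6829) = -20.113°.
λ₂ = -52.066° − 20.113° = -72.18°.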